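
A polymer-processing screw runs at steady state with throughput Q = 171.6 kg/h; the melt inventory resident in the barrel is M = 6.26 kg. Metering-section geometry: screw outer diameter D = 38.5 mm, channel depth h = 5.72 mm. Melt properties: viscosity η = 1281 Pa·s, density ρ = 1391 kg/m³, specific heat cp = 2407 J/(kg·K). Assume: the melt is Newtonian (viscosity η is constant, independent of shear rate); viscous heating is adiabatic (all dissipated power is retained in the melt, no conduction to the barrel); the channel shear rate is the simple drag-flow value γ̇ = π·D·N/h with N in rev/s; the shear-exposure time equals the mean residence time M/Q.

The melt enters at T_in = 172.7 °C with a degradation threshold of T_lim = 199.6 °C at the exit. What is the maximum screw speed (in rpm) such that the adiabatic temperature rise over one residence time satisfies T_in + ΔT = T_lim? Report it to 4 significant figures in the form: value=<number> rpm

Convert throughput: Q = 171.6 kg/h = 171.6/3600 = 0.0476667 kg/s
t_res = M / Q_s = 6.26 / 0.0476667 = 131.329 s
D = 38.5 mm = 0.0385 m;  h = 5.72 mm = 0.00572 m
ΔT_a = T_lim − T_in = 199.6 − 172.7 = 26.9 K
γ̇_max² = ΔT_a·ρ·cp / (η·t_res) = [26.9 × 1391 × 2407] / [1281 × 131.329] = 535.361 s⁻²
Take the square root: γ̇_max = √(535.361) = 23.1379 s⁻¹
N_max = γ̇_max h / (πD) = 23.1379·0.00572/(π·0.0385) = 1.09423 rev/s → ×60 = 65.6538 rpm

value=65.65 rpm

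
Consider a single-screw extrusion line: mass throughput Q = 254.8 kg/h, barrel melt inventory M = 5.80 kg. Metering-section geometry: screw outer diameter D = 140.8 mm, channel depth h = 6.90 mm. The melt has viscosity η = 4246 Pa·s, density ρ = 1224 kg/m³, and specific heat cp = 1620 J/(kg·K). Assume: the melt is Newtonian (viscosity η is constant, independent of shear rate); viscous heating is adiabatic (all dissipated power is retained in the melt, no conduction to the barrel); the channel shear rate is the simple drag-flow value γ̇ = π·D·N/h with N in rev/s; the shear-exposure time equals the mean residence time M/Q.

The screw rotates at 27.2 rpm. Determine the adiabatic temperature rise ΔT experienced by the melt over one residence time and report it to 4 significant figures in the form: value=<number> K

value=148.2 K

Convert throughput: Q = 254.8 kg/h = 254.8/3600 = 0.0707778 kg/s
t_res = M / Q_s = 5.80 / 0.0707778 = 81.9466 s
Convert to SI: D = 0.1408 m, h = 0.0069 m, N = 27.2/60 = 0.453333 rev/s
γ̇ = π D N / h = (π)(0.1408)(0.453333) / 0.0069 = 29.0617 s⁻¹
ΔT = η·γ̇²·t_res/(ρ·cp) = [4246 × 29.0617² × 81.9466] / [1224 × 1620] = 148.203 K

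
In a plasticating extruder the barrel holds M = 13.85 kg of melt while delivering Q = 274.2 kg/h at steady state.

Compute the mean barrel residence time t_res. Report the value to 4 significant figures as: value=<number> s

Convert throughput: Q = 274.2 kg/h = 274.2/3600 = 0.0761667 kg/s
t_res = M / Q_s = 13.85 / 0.0761667 = 181.838 s

value=181.8 s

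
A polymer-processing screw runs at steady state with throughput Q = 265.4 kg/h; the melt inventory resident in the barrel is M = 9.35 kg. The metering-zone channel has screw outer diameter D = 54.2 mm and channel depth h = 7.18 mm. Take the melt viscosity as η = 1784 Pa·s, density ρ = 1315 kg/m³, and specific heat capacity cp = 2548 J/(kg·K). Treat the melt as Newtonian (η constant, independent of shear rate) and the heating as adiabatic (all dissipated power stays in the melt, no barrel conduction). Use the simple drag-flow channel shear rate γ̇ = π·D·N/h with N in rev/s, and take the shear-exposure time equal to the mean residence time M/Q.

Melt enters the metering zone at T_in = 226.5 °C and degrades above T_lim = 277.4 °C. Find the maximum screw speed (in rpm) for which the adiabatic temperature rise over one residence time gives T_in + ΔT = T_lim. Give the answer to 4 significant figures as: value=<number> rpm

Throughput in SI: Q_s = 265.4 kg/h ÷ 3600 s/h = 0.0737222 kg/s
Mean residence time: t_res = M/Q_s = 9.35 kg / 0.0737222 kg/s = 126.827 s
D = 54.2 mm = 0.0542 m;  h = 7.18 mm = 0.00718 m
Allowable rise: ΔT_a = T_lim − T_in = 277.4 − 226.5 = 50.9 K
γ̇_max² = ΔT_a·ρ·cp / (η·t_res) = [50.9 × 1315 × 2548] / [1784 × 126.827] = 753.763 s⁻²
γ̇_max = sqrt(753.763) = 27.4547 s⁻¹
N_max = γ̇_max·h / (π·D) = 27.4547 · 0.00718 / (π · 0.0542) = 1.15769 rev/s = 69.4615 rpm

value=69.46 rpm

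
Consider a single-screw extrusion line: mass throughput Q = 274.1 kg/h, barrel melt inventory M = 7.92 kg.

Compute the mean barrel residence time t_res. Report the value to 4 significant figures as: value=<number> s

Convert throughput: Q = 274.1 kg/h = 274.1/3600 = 0.0761389 kg/s
t_res = M / Q_s = 7.92 ÷ 0.0761389 = 104.02 s

value=104.0 s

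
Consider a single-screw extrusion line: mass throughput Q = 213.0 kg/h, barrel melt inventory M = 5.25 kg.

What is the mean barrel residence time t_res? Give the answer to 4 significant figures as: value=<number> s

value=88.73 s

Q_s = Q / 3600 = 213.0 / 3600 = 0.0591667 kg/s
t_res = M / Q_s = 5.25 / 0.0591667 = 88.7324 s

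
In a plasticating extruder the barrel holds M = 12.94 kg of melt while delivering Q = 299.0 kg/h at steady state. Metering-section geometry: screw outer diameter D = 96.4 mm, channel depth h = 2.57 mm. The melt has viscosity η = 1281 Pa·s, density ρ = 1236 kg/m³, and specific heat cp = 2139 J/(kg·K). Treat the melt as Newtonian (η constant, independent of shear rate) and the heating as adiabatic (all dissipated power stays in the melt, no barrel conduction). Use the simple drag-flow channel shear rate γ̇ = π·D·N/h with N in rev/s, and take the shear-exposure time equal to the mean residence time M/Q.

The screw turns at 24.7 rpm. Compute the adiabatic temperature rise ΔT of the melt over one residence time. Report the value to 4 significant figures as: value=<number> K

value=177.6 K

Convert throughput: Q = 299.0 kg/h = 299.0/3600 = 0.0830556 kg/s
t_res = M / Q_s = 12.94 ÷ 0.0830556 = 155.799 s
Geometry in metres: D = 96.4 mm → 0.0964 m, h = 2.57 mm → 0.00257 m; screw speed N = 24.7 rpm = 0.411667 rev/s
γ̇ = π·D·N / h = π · 0.0964 · 0.411667 / 0.00257 = 48.5109 s⁻¹
Adiabatic rise: ΔT = η γ̇² t_res / (ρ cp) = 1281·(48.5109)²·155.799 / (1236·2139) = 177.65 K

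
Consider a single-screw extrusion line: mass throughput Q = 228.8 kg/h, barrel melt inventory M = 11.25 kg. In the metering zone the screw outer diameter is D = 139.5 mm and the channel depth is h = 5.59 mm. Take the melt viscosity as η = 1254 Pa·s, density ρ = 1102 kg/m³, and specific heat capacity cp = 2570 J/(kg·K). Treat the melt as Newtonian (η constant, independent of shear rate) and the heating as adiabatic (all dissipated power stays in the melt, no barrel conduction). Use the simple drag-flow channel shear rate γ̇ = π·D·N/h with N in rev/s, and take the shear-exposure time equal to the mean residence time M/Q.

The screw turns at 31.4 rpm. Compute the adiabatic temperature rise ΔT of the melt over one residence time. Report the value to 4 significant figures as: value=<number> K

Throughput in SI: Q_s = 228.8 kg/h ÷ 3600 s/h = 0.0635556 kg/s
t_res = M / Q_s = 11.25 / 0.0635556 = 177.01 s
Convert to SI: D = 0.1395 m, h = 0.00559 m, N = 31.4/60 = 0.523333 rev/s
γ̇ = π D N / h = (π)(0.1395)(0.523333) / 0.00559 = 41.029 s⁻¹
ΔT = η·γ̇²·t_res/(ρ·cp) = [1254 × 41.029² × 177.01] / [1102 × 2570] = 131.936 K

value=131.9 K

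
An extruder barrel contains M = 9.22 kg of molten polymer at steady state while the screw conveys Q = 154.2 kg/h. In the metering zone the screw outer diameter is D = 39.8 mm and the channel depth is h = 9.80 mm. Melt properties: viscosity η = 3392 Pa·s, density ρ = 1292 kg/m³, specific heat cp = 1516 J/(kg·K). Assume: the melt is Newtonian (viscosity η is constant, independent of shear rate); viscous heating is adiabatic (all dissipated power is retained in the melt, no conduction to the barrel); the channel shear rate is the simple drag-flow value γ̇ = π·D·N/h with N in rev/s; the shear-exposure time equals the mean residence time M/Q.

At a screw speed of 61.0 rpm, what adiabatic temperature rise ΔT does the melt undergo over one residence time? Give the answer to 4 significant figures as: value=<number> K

Throughput in SI: Q_s = 154.2 kg/h ÷ 3600 s/h = 0.0428333 kg/s
t_res = M / Q_s = 9.22 ÷ 0.0428333 = 215.253 s
Convert to SI: D = 0.0398 m, h = 0.0098 m, N = 61.0/60 = 1.01667 rev/s
γ̇ = π·D·N / h = π · 0.0398 · 1.01667 / 0.0098 = 12.9714 s⁻¹
ΔT = η·γ̇²·t_res / (ρ·cp) = 3392 · (12.9714)² · 215.253 / (1292 · 1516) = 62.7212 K

value=62.72 K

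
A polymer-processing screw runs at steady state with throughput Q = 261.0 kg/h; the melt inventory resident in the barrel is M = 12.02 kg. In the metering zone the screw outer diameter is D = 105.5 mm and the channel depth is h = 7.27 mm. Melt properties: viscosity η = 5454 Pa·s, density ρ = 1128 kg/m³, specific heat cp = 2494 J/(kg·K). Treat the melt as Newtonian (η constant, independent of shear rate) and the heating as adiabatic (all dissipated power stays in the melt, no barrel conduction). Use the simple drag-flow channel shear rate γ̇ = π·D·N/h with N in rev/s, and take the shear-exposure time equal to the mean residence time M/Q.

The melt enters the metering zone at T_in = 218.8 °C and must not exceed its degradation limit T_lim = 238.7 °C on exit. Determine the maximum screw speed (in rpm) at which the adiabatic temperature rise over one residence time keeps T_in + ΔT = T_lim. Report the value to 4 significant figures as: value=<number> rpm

value=10.36 rpm

Throughput in SI: Q_s = 261.0 kg/h ÷ 3600 s/h = 0.0725 kg/s
Mean residence time: t_res = M/Q_s = 12.02 kg / 0.0725 kg/s = 165.793 s
Geometry in SI: D = 105.5 mm → 0.1055 m, h = 7.27 mm → 0.00727 m
ΔT_a = T_lim − T_in = 238.7 °C − 218.8 °C = 19.9 K
Invert ΔT = ηγ̇²t_res/(ρcp) for γ̇: γ̇_max² = ΔT_a ρ cp / (η t_res) = 19.9·1128·2494 / (5454·165.793) = 61.9123 s⁻²
γ̇_max = √61.9123 = 7.86844 s⁻¹
Solve γ̇ = πDN/h for N: N_max = γ̇_max·h/(π·D) = 7.86844 × 0.00727 / (π × 0.1055) = 0.172592 rev/s = 10.3555 rpm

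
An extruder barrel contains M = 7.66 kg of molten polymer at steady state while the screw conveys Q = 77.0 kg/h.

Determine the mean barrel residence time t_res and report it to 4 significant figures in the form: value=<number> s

Convert throughput: Q = 77.0 kg/h = 77.0/3600 = 0.0213889 kg/s
t_res = M / Q_s = 7.66 / 0.0213889 = 358.13 s

value=358.1 s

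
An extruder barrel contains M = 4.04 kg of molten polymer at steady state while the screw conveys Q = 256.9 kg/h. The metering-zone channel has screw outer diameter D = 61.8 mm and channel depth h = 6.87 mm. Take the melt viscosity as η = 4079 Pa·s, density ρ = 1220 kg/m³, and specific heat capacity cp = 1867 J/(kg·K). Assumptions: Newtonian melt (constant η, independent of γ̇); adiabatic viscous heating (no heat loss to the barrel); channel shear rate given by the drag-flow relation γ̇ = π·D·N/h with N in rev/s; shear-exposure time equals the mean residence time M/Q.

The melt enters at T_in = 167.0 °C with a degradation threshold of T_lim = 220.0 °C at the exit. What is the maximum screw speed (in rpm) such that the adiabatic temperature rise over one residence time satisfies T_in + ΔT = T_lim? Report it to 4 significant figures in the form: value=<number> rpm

Q_s = Q / 3600 = 256.9 / 3600 = 0.0713611 kg/s
Mean residence time: t_res = M/Q_s = 4.04 kg / 0.0713611 kg/s = 56.6135 s
Convert to metres: D = 0.0618 m, h = 0.00687 m
ΔT_a = T_lim − T_in = 220.0 °C − 167.0 °C = 53 K
Invert ΔT = ηγ̇²t_res/(ρcp) for γ̇: γ̇_max² = ΔT_a ρ cp / (η t_res) = 53·1220·1867 / (4079·56.6135) = 522.765 s⁻²
γ̇_max = sqrt(522.765) = 22.8641 s⁻¹
N_max = γ̇_max·h / (π·D) = 22.8641 · 0.00687 / (π · 0.0618) = 0.809043 rev/s = 48.5426 rpm

value=48.54 rpm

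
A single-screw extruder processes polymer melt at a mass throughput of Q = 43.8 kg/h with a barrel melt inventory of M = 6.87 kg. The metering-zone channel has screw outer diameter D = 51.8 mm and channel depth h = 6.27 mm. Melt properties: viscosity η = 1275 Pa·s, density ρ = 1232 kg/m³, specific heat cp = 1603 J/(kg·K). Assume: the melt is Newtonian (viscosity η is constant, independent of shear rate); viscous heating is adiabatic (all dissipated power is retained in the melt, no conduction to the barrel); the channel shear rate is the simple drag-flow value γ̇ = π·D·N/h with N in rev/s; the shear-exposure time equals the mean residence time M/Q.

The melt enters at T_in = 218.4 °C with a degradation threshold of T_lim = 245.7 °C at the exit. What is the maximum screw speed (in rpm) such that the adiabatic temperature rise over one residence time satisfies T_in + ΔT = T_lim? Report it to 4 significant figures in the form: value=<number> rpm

value=20.01 rpm

Throughput in SI: Q_s = 43.8 kg/h ÷ 3600 s/h = 0.0121667 kg/s
t_res = M / Q_s = 6.87 / 0.0121667 = 564.658 s
Convert to metres: D = 0.0518 m, h = 0.00627 m
Allowable rise: ΔT_a = T_lim − T_in = 245.7 − 218.4 = 27.3 K
γ̇_max² = ΔT_a·ρ·cp / (η·t_res) = [27.3 × 1232 × 1603] / [1275 × 564.658] = 74.8879 s⁻²
γ̇_max = sqrt(74.8879) = 8.65378 s⁻¹
N_max = γ̇_max h / (πD) = 8.65378·0.00627/(π·0.0518) = 0.333422 rev/s → ×60 = 20.0053 rpm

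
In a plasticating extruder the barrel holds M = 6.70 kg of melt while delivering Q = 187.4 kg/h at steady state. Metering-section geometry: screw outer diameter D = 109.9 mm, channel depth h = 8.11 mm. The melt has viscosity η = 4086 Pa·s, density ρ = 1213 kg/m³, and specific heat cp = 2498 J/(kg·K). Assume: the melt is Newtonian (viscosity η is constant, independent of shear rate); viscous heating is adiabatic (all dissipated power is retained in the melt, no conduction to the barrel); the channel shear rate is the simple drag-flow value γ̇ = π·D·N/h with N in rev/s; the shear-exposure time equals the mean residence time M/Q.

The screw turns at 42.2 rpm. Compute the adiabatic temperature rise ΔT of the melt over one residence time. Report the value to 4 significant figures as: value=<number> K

Q_s = Q / 3600 = 187.4 / 3600 = 0.0520556 kg/s
t_res = M / Q_s = 6.70 ÷ 0.0520556 = 128.709 s
Geometry in metres: D = 109.9 mm → 0.1099 m, h = 8.11 mm → 0.00811 m; screw speed N = 42.2 rpm = 0.703333 rev/s
γ̇ = π D N / h = (π)(0.1099)(0.703333) / 0.00811 = 29.9425 s⁻¹
ΔT = η·γ̇²·t_res / (ρ·cp) = 4086 · (29.9425)² · 128.709 / (1213 · 2498) = 155.607 K

value=155.6 K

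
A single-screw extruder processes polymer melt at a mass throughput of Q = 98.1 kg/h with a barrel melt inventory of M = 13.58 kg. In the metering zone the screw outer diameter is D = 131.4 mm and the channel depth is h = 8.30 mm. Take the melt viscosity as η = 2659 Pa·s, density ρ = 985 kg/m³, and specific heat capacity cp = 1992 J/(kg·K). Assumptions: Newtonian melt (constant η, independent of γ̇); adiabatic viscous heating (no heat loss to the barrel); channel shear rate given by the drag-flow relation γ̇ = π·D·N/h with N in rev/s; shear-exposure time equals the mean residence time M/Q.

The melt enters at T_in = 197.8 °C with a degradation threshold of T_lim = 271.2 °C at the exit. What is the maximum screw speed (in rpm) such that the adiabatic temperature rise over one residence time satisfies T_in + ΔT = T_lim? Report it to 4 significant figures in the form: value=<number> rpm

value=12.58 rpm

Convert throughput: Q = 98.1 kg/h = 98.1/3600 = 0.02725 kg/s
Mean residence time: t_res = M/Q_s = 13.58 kg / 0.02725 kg/s = 498.349 s
D = 131.4 mm = 0.1314 m;  h = 8.30 mm = 0.0083 m
Allowable rise: ΔT_a = T_lim − T_in = 271.2 − 197.8 = 73.4 K
γ̇_max² = ΔT_a·ρ·cp / (η·t_res) = [73.4 × 985 × 1992] / [2659 × 498.349] = 108.685 s⁻²
γ̇_max = √108.685 = 10.4252 s⁻¹
N_max = γ̇_max·h / (π·D) = 10.4252 · 0.0083 / (π · 0.1314) = 0.209613 rev/s = 12.5768 rpm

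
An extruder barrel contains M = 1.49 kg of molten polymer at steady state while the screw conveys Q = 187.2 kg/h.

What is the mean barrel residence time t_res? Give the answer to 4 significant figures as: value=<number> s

Q_s = Q / 3600 = 187.2 / 3600 = 0.052 kg/s
t_res = M / Q_s = 1.49 / 0.052 = 28.6538 s

value=28.65 s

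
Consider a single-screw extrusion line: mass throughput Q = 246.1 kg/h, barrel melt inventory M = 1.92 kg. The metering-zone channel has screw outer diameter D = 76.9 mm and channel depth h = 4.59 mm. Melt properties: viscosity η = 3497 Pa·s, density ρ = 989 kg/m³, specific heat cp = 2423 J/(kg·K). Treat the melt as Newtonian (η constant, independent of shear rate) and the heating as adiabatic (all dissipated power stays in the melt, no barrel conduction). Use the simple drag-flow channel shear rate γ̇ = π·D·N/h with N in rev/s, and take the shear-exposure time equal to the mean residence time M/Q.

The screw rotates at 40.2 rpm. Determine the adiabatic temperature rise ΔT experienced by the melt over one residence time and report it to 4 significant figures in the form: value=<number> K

value=50.97 K

Convert throughput: Q = 246.1 kg/h = 246.1/3600 = 0.0683611 kg/s
t_res = M / Q_s = 1.92 / 0.0683611 = 28.0861 s
D = 76.9 mm = 0.0769 m;  h = 4.59 mm = 0.00459 m;  N = 40.2 rpm / 60 = 0.67 rev/s
γ̇ = π·D·N / h = π · 0.0769 · 0.67 / 0.00459 = 35.2645 s⁻¹
ΔT = η·γ̇²·t_res / (ρ·cp) = 3497 · (35.2645)² · 28.0861 / (989 · 2423) = 50.97 K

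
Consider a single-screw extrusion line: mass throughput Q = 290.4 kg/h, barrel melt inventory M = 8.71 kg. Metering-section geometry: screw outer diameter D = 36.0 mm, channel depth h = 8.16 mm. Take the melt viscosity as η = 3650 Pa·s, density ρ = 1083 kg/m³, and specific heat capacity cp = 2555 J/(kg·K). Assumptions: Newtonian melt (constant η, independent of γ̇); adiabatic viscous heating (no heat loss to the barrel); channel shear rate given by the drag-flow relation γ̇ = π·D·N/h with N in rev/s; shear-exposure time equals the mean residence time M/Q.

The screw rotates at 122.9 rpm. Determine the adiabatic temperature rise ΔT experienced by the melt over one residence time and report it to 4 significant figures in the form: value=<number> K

value=114.8 K

Q_s = Q / 3600 = 290.4 / 3600 = 0.0806667 kg/s
t_res = M / Q_s = 8.71 / 0.0806667 = 107.975 s
Geometry in metres: D = 36.0 mm → 0.036 m, h = 8.16 mm → 0.00816 m; screw speed N = 122.9 rpm = 2.04833 rev/s
γ̇ = π D N / h = (π)(0.036)(2.04833) / 0.00816 = 28.3898 s⁻¹
ΔT = η·γ̇²·t_res/(ρ·cp) = [3650 × 28.3898² × 107.975] / [1083 × 2555] = 114.795 K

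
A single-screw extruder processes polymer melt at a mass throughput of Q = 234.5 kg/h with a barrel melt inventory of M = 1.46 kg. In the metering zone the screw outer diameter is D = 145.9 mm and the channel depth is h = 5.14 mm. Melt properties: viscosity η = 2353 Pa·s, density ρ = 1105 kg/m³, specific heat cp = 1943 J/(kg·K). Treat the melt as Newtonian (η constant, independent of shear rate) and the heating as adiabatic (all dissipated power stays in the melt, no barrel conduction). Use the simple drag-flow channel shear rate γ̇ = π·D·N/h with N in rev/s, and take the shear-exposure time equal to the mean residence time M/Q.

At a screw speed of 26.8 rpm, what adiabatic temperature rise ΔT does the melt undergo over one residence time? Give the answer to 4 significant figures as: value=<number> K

value=38.97 K

Throughput in SI: Q_s = 234.5 kg/h ÷ 3600 s/h = 0.0651389 kg/s
t_res = M / Q_s = 1.46 / 0.0651389 = 22.4136 s
Convert to SI: D = 0.1459 m, h = 0.00514 m, N = 26.8/60 = 0.446667 rev/s
γ̇ = π·D·N / h = π · 0.1459 · 0.446667 / 0.00514 = 39.8314 s⁻¹
ΔT = η·γ̇²·t_res / (ρ·cp) = 2353 · (39.8314)² · 22.4136 / (1105 · 1943) = 38.9718 K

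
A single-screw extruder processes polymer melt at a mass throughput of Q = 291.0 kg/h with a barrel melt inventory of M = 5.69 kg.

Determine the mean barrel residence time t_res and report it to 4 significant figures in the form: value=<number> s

value=70.39 s

Q_s = Q / 3600 = 291.0 / 3600 = 0.0808333 kg/s
t_res = M / Q_s = 5.69 ÷ 0.0808333 = 70.3918 s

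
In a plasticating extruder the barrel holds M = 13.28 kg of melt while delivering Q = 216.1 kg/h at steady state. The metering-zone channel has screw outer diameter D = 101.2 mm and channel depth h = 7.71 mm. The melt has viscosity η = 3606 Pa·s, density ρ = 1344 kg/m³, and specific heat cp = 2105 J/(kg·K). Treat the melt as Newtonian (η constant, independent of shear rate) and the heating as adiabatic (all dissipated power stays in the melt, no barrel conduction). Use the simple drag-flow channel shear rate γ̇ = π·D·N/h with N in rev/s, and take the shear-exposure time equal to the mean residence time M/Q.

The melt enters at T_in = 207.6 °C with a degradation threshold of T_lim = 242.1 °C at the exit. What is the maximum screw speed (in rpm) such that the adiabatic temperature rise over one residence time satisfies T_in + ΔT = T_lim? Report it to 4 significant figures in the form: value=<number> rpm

Convert throughput: Q = 216.1 kg/h = 216.1/3600 = 0.0600278 kg/s
Mean residence time: t_res = M/Q_s = 13.28 kg / 0.0600278 kg/s = 221.231 s
Convert to metres: D = 0.1012 m, h = 0.00771 m
Allowable rise: ΔT_a = T_lim − T_in = 242.1 − 207.6 = 34.5 K
γ̇_max² = ΔT_a·ρ·cp / (η·t_res) = [34.5 × 1344 × 2105] / [3606 × 221.231] = 122.349 s⁻²
Take the square root: γ̇_max = √(122.349) = 11.0611 s⁻¹
Solve γ̇ = πDN/h for N: N_max = γ̇_max·h/(π·D) = 11.0611 × 0.00771 / (π × 0.1012) = 0.26824 rev/s = 16.0944 rpm

value=16.09 rpm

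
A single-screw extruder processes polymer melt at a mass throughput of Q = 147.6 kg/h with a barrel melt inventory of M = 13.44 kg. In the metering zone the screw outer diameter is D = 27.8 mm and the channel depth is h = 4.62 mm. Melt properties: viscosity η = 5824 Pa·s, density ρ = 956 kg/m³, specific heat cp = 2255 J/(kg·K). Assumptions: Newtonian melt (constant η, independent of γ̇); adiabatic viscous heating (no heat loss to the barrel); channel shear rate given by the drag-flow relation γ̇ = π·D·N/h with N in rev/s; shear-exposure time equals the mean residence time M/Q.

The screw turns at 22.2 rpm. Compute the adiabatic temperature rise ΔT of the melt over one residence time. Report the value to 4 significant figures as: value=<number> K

value=43.33 K

Convert throughput: Q = 147.6 kg/h = 147.6/3600 = 0.041 kg/s
t_res = M / Q_s = 13.44 ÷ 0.041 = 327.805 s
Geometry in metres: D = 27.8 mm → 0.0278 m, h = 4.62 mm → 0.00462 m; screw speed N = 22.2 rpm = 0.37 rev/s
γ̇ = π D N / h = (π)(0.0278)(0.37) / 0.00462 = 6.99446 s⁻¹
ΔT = η·γ̇²·t_res/(ρ·cp) = [5824 × 6.99446² × 327.805] / [956 × 2255] = 43.3253 K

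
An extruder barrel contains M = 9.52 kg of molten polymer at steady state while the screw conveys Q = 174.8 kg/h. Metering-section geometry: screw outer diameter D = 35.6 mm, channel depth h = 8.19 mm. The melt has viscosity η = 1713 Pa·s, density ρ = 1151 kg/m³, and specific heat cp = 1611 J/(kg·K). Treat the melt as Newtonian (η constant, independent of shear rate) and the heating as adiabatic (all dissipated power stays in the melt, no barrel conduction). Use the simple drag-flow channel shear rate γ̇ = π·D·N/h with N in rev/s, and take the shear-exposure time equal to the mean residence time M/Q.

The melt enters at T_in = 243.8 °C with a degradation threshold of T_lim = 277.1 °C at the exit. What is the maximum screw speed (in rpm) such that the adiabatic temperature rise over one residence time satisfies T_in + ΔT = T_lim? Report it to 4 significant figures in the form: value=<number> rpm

value=59.58 rpm

Convert throughput: Q = 174.8 kg/h = 174.8/3600 = 0.0485556 kg/s
t_res = M / Q_s = 9.52 ÷ 0.0485556 = 196.064 s
Geometry in SI: D = 35.6 mm → 0.0356 m, h = 8.19 mm → 0.00819 m
ΔT_a = T_lim − T_in = 277.1 °C − 243.8 °C = 33.3 K
γ̇_max² = ΔT_a·ρ·cp / (η·t_res) = [33.3 × 1151 × 1611] / [1713 × 196.064] = 183.848 s⁻²
Take the square root: γ̇_max = √(183.848) = 13.5591 s⁻¹
Solve γ̇ = πDN/h for N: N_max = γ̇_max·h/(π·D) = 13.5591 × 0.00819 / (π × 0.0356) = 0.992919 rev/s = 59.5751 rpm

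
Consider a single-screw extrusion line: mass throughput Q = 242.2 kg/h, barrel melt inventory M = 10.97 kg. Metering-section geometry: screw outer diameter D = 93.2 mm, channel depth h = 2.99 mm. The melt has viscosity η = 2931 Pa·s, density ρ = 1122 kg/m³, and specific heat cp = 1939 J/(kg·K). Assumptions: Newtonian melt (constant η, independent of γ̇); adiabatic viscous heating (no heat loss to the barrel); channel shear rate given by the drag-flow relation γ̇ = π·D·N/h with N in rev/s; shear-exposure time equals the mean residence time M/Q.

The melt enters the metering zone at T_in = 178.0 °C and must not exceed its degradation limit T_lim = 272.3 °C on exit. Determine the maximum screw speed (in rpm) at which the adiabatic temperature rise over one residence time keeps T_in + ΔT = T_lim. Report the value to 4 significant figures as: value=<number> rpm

Q_s = Q / 3600 = 242.2 / 3600 = 0.0672778 kg/s
Mean residence time: t_res = M/Q_s = 10.97 kg / 0.0672778 kg/s = 163.055 s
D = 93.2 mm = 0.0932 m;  h = 2.99 mm = 0.00299 m
ΔT_a = T_lim − T_in = 272.3 °C − 178.0 °C = 94.3 K
Invert ΔT = ηγ̇²t_res/(ρcp) for γ̇: γ̇_max² = ΔT_a ρ cp / (η t_res) = 94.3·1122·1939 / (2931·163.055) = 429.271 s⁻²
Take the square root: γ̇_max = √(429.271) = 20.7189 s⁻¹
Solve γ̇ = πDN/h for N: N_max = γ̇_max·h/(π·D) = 20.7189 × 0.00299 / (π × 0.0932) = 0.211578 rev/s = 12.6947 rpm

value=12.69 rpm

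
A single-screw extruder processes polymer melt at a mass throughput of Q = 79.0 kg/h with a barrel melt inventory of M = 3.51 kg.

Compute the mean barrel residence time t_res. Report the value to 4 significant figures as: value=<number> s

value=159.9 s

Throughput in SI: Q_s = 79.0 kg/h ÷ 3600 s/h = 0.0219444 kg/s
t_res = M / Q_s = 3.51 ÷ 0.0219444 = 159.949 s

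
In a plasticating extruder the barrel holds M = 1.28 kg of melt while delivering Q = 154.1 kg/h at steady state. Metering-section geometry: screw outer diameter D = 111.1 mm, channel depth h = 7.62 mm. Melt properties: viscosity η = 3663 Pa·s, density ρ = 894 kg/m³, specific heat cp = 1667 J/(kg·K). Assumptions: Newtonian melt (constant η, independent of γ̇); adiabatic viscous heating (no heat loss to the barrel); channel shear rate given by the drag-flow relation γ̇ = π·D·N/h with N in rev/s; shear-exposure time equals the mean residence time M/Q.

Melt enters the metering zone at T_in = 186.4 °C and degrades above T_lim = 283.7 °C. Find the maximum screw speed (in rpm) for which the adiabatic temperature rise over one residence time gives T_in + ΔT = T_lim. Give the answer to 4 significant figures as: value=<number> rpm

value=47.66 rpm

Throughput in SI: Q_s = 154.1 kg/h ÷ 3600 s/h = 0.0428056 kg/s
Mean residence time: t_res = M/Q_s = 1.28 kg / 0.0428056 kg/s = 29.9027 s
Geometry in SI: D = 111.1 mm → 0.1111 m, h = 7.62 mm → 0.00762 m
ΔT_a = T_lim − T_in = 283.7 − 186.4 = 97.3 K
Invert ΔT = ηγ̇²t_res/(ρcp) for γ̇: γ̇_max² = ΔT_a ρ cp / (η t_res) = 97.3·894·1667 / (3663·29.9027) = 1323.85 s⁻²
γ̇_max = sqrt(1323.85) = 36.3848 s⁻¹
Solve γ̇ = πDN/h for N: N_max = γ̇_max·h/(π·D) = 36.3848 × 0.00762 / (π × 0.1111) = 0.794348 rev/s = 47.6609 rpm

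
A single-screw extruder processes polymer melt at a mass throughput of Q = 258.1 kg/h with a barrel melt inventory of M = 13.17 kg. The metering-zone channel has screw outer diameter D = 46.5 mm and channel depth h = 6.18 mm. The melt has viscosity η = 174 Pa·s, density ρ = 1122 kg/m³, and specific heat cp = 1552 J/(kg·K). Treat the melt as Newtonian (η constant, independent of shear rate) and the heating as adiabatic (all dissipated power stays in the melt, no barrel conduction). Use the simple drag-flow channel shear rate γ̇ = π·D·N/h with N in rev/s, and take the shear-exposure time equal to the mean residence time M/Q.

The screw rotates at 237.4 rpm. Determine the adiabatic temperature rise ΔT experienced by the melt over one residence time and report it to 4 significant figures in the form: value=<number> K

Q_s = Q / 3600 = 258.1 / 3600 = 0.0716944 kg/s
Mean residence time: t_res = M/Q_s = 13.17 kg / 0.0716944 kg/s = 183.696 s
D = 46.5 mm = 0.0465 m;  h = 6.18 mm = 0.00618 m;  N = 237.4 rpm / 60 = 3.95667 rev/s
γ̇ = π D N / h = (π)(0.0465)(3.95667) / 0.00618 = 93.5285 s⁻¹
ΔT = η·γ̇²·t_res / (ρ·cp) = 174 · (93.5285)² · 183.696 / (1122 · 1552) = 160.566 K

value=160.6 K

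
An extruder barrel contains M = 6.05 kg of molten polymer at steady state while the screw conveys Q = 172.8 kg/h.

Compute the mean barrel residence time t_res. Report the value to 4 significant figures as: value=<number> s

Convert throughput: Q = 172.8 kg/h = 172.8/3600 = 0.048 kg/s
t_res = M / Q_s = 6.05 / 0.048 = 126.042 s

value=126.0 s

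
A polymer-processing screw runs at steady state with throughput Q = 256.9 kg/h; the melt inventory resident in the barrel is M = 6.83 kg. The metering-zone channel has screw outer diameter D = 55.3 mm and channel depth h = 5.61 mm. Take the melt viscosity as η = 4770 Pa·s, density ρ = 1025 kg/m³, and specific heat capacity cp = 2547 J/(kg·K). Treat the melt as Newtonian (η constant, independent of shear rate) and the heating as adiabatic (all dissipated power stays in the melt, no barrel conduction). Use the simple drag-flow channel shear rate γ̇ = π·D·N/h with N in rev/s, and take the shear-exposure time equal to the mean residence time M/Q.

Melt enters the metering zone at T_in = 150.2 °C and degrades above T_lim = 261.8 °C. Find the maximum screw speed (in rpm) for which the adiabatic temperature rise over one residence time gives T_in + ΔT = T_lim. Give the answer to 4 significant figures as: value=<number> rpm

Convert throughput: Q = 256.9 kg/h = 256.9/3600 = 0.0713611 kg/s
t_res = M / Q_s = 6.83 / 0.0713611 = 95.7104 s
Geometry in SI: D = 55.3 mm → 0.0553 m, h = 5.61 mm → 0.00561 m
Allowable rise: ΔT_a = T_lim − T_in = 261.8 − 150.2 = 111.6 K
γ̇_max² = ΔT_a·ρ·cp/(η·t_res) = 111.6·1025·2547/(4770·95.7104) = 638.175 s⁻²
γ̇_max = √638.175 = 25.2621 s⁻¹
N_max = γ̇_max·h / (π·D) = 25.2621 · 0.00561 / (π · 0.0553) = 0.815751 rev/s = 48.9451 rpm

value=48.95 rpm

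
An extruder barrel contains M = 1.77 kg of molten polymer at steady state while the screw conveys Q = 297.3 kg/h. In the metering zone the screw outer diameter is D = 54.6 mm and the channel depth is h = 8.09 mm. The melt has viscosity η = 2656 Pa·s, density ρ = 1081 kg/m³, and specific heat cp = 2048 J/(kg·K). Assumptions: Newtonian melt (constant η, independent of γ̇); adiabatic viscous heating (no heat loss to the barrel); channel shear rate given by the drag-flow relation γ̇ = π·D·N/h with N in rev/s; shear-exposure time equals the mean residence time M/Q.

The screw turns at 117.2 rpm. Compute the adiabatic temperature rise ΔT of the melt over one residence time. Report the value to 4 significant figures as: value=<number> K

Throughput in SI: Q_s = 297.3 kg/h ÷ 3600 s/h = 0.0825833 kg/s
Mean residence time: t_res = M/Q_s = 1.77 kg / 0.0825833 kg/s = 21.4329 s
D = 54.6 mm = 0.0546 m;  h = 8.09 mm = 0.00809 m;  N = 117.2 rpm / 60 = 1.95333 rev/s
γ̇ = π·D·N / h = π · 0.0546 · 1.95333 / 0.00809 = 41.4162 s⁻¹
Adiabatic rise: ΔT = η γ̇² t_res / (ρ cp) = 2656·(41.4162)²·21.4329 / (1081·2048) = 44.1056 K

value=44.11 K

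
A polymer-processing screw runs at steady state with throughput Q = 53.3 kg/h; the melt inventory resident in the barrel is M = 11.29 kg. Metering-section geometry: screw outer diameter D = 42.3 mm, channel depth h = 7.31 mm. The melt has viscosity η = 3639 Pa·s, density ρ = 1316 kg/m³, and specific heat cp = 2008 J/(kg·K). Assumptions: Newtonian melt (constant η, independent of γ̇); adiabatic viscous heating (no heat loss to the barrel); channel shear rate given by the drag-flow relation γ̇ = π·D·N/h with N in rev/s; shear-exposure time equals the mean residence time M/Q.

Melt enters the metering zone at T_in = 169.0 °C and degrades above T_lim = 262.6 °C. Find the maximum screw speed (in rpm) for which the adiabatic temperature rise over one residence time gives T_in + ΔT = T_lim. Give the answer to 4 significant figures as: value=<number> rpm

value=31.16 rpm

Throughput in SI: Q_s = 53.3 kg/h ÷ 3600 s/h = 0.0148056 kg/s
Mean residence time: t_res = M/Q_s = 11.29 kg / 0.0148056 kg/s = 762.552 s
D = 42.3 mm = 0.0423 m;  h = 7.31 mm = 0.00731 m
Allowable rise: ΔT_a = T_lim − T_in = 262.6 − 169.0 = 93.6 K
γ̇_max² = ΔT_a·ρ·cp / (η·t_res) = [93.6 × 1316 × 2008] / [3639 × 762.552] = 89.1342 s⁻²
γ̇_max = sqrt(89.1342) = 9.44109 s⁻¹
N_max = γ̇_max·h / (π·D) = 9.44109 · 0.00731 / (π · 0.0423) = 0.519337 rev/s = 31.1602 rpm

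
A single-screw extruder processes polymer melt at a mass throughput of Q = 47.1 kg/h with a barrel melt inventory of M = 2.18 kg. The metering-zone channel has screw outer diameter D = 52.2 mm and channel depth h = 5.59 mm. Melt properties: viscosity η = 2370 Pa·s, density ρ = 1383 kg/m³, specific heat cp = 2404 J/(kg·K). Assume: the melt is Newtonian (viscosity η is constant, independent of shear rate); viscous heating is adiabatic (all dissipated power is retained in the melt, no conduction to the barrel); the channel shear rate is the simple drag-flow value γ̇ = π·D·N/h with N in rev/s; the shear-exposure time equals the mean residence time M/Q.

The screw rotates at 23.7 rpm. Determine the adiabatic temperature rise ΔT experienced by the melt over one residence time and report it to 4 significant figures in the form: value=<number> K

Throughput in SI: Q_s = 47.1 kg/h ÷ 3600 s/h = 0.0130833 kg/s
t_res = M / Q_s = 2.18 / 0.0130833 = 166.624 s
Convert to SI: D = 0.0522 m, h = 0.00559 m, N = 23.7/60 = 0.395 rev/s
γ̇ = π·D·N / h = π · 0.0522 · 0.395 / 0.00559 = 11.5879 s⁻¹
ΔT = η·γ̇²·t_res/(ρ·cp) = [2370 × 11.5879² × 166.624] / [1383 × 2404] = 15.9493 K

value=15.95 K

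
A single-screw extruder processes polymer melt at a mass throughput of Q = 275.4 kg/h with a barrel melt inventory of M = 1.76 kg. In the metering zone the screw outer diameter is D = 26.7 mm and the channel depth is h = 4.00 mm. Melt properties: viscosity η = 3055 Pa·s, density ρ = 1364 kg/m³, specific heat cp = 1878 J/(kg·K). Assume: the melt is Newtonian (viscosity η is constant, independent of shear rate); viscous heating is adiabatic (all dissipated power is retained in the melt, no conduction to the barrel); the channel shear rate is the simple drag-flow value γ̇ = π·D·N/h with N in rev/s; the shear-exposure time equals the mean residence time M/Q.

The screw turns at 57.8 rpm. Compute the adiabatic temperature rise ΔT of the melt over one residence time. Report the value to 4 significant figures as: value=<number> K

Q_s = Q / 3600 = 275.4 / 3600 = 0.0765 kg/s
Mean residence time: t_res = M/Q_s = 1.76 kg / 0.0765 kg/s = 23.0065 s
D = 26.7 mm = 0.0267 m;  h = 4.00 mm = 0.004 m;  N = 57.8 rpm / 60 = 0.963333 rev/s
Shear rate: γ̇ = πDN/h = π·0.0267·0.963333/0.004 = 20.2012 s⁻¹
Adiabatic rise: ΔT = η γ̇² t_res / (ρ cp) = 3055·(20.2012)²·23.0065 / (1364·1878) = 11.1972 K

value=11.20 K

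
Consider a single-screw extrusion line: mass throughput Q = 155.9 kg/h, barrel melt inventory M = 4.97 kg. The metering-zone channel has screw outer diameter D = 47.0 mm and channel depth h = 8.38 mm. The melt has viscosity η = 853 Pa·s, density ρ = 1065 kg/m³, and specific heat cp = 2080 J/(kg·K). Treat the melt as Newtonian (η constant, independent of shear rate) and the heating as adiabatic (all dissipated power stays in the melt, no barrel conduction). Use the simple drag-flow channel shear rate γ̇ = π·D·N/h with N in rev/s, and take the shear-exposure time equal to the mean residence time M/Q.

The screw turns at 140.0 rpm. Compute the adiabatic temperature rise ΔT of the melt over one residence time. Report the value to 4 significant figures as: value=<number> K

value=74.70 K

Convert throughput: Q = 155.9 kg/h = 155.9/3600 = 0.0433056 kg/s
Mean residence time: t_res = M/Q_s = 4.97 kg / 0.0433056 kg/s = 114.766 s
Geometry in metres: D = 47.0 mm → 0.047 m, h = 8.38 mm → 0.00838 m; screw speed N = 140.0 rpm = 2.33333 rev/s
Shear rate: γ̇ = πDN/h = π·0.047·2.33333/0.00838 = 41.1131 s⁻¹
Adiabatic rise: ΔT = η γ̇² t_res / (ρ cp) = 853·(41.1131)²·114.766 / (1065·2080) = 74.6982 K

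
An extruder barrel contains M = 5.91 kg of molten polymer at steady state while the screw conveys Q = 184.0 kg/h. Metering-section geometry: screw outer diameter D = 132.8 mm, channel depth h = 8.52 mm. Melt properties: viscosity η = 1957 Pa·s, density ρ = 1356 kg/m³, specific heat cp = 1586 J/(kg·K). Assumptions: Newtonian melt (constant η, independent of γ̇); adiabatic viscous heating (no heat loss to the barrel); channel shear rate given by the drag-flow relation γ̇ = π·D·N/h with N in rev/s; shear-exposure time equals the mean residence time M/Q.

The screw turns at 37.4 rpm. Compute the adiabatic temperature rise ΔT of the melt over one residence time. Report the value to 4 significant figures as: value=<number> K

Q_s = Q / 3600 = 184.0 / 3600 = 0.0511111 kg/s
t_res = M / Q_s = 5.91 ÷ 0.0511111 = 115.63 s
Convert to SI: D = 0.1328 m, h = 0.00852 m, N = 37.4/60 = 0.623333 rev/s
γ̇ = π D N / h = (π)(0.1328)(0.623333) / 0.00852 = 30.5231 s⁻¹
ΔT = η·γ̇²·t_res / (ρ·cp) = 1957 · (30.5231)² · 115.63 / (1356 · 1586) = 98.0297 K

value=98.03 K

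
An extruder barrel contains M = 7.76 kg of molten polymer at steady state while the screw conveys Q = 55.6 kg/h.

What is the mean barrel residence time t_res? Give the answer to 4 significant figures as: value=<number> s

value=502.4 s

Throughput in SI: Q_s = 55.6 kg/h ÷ 3600 s/h = 0.0154444 kg/s
t_res = M / Q_s = 7.76 ÷ 0.0154444 = 502.446 s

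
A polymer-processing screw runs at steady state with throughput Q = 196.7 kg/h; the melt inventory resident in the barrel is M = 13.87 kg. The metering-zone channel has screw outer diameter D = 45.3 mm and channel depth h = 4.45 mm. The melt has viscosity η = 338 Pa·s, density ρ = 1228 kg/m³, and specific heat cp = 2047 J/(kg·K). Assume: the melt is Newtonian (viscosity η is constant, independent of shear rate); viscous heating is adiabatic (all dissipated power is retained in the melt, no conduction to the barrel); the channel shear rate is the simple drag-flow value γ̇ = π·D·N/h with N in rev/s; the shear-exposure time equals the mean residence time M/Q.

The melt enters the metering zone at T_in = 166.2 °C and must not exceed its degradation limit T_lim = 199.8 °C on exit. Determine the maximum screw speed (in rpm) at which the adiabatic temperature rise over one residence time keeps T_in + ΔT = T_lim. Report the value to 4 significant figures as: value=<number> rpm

value=58.86 rpm

Throughput in SI: Q_s = 196.7 kg/h ÷ 3600 s/h = 0.0546389 kg/s
t_res = M / Q_s = 13.87 / 0.0546389 = 253.849 s
D = 45.3 mm = 0.0453 m;  h = 4.45 mm = 0.00445 m
ΔT_a = T_lim − T_in = 199.8 − 166.2 = 33.6 K
Invert ΔT = ηγ̇²t_res/(ρcp) for γ̇: γ̇_max² = ΔT_a ρ cp / (η t_res) = 33.6·1228·2047 / (338·253.849) = 984.383 s⁻²
γ̇_max = √984.383 = 31.3749 s⁻¹
N_max = γ̇_max·h / (π·D) = 31.3749 · 0.00445 / (π · 0.0453) = 0.981057 rev/s = 58.8634 rpm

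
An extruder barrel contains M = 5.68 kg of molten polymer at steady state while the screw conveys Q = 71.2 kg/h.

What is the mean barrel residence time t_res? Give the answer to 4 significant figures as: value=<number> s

Throughput in SI: Q_s = 71.2 kg/h ÷ 3600 s/h = 0.0197778 kg/s
Mean residence time: t_res = M/Q_s = 5.68 kg / 0.0197778 kg/s = 287.191 s

value=287.2 s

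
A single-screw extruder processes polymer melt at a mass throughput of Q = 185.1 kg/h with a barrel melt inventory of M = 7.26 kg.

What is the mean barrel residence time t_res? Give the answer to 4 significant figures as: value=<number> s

Throughput in SI: Q_s = 185.1 kg/h ÷ 3600 s/h = 0.0514167 kg/s
Mean residence time: t_res = M/Q_s = 7.26 kg / 0.0514167 kg/s = 141.199 s

value=141.2 s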